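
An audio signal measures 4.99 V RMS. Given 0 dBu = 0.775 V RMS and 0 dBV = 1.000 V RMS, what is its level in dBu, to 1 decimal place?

+16.2 dBu

dBu = 20·log₁₀(V / 0.775 V).
20·log₁₀(4.99/0.775) = +16.2 dBu.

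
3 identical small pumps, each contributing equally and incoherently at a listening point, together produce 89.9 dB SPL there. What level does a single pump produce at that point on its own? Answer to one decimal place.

85.1 dB SPL

3 equal incoherent sources add 10·log₁₀(3) = 4.77 dB over one source.
L_one = 89.9 − 4.77 = 85.1 dB SPL.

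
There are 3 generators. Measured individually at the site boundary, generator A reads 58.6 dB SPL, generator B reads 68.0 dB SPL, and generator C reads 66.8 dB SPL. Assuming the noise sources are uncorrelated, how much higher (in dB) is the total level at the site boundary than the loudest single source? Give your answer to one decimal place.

2.7 dB

Incoherent sources sum as intensities:
L_total = 10·log₁₀(10^(58.6/10) + 10^(68.0/10) + 10^(66.8/10)) = 70.73 dB SPL.
Excess over the loudest (68.0 dB): 70.73 − 68.0 = 2.7 dB.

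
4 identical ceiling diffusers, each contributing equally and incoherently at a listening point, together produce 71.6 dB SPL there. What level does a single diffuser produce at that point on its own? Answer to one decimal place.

65.6 dB SPL

4 equal incoherent sources add 10·log₁₀(4) = 6.02 dB over one source.
L_one = 71.6 − 6.02 = 65.6 dB SPL.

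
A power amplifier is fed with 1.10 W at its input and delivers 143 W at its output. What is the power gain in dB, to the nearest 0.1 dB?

21.1 dB

Power ratio → dB uses the 10·log₁₀ form:
10·log₁₀(143/1.10) = 10·log₁₀(130.0) = 21.1 dB.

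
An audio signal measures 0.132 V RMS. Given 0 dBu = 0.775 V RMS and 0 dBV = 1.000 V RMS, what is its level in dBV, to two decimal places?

-17.59 dBV

dBV = 20·log₁₀(V / 1.000 V).
20·log₁₀(0.132/1.000) = -17.59 dBV.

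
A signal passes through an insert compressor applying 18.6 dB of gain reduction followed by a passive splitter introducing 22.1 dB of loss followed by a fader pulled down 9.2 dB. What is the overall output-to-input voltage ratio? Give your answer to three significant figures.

Net gain = (−18.6) + (−22.1) + (−9.2) = -49.9 dB.
Voltage ratio = 10^(-49.9/20) = 0.00320.

0.00320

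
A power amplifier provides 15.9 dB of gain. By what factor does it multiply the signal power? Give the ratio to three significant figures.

38.9

Power ratio = 10^(dB/10).
10^(15.9/10) = 10^(1.590) = 38.9.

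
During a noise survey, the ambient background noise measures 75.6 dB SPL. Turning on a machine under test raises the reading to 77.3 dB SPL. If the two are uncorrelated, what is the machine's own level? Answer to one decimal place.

Background correction is a power subtraction:
L_src = 10·log₁₀(10^(77.3/10) − 10^(75.6/10)) = 10·log₁₀(17400000) = 72.4 dB SPL.

72.4 dB SPL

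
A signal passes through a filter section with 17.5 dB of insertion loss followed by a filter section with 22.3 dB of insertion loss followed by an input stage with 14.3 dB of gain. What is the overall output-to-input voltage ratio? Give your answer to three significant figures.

Net gain = (−17.5) + (−22.3) + 14.3 = -25.5 dB.
Voltage ratio = 10^(-25.5/20) = 0.0531.

0.0531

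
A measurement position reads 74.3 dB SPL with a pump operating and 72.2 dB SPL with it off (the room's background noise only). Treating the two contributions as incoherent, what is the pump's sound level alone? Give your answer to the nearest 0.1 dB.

70.1 dB SPL

Remove the background by subtracting linear intensities:
L_src = 10·log₁₀(10^(74.3/10) − 10^(72.2/10)) = 10·log₁₀(10320000) = 70.1 dB SPL.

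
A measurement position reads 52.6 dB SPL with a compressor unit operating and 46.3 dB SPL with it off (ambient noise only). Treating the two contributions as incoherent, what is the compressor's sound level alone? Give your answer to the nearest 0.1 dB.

Background correction is a power subtraction:
L_src = 10·log₁₀(10^(52.6/10) − 10^(46.3/10)) = 10·log₁₀(139300) = 51.4 dB SPL.

51.4 dB SPL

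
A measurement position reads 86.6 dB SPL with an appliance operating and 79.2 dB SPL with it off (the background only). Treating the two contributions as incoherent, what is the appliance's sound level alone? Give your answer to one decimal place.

85.7 dB SPL

Background correction is a power subtraction:
L_src = 10·log₁₀(10^(86.6/10) − 10^(79.2/10)) = 10·log₁₀(373900000) = 85.7 dB SPL.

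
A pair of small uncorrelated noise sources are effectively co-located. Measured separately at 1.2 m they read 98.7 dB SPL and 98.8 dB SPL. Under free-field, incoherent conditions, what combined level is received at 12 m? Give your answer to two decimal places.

81.76 dB SPL

Combined at 1.2 m: 10·log₁₀(10^(98.7/10)+10^(98.8/10)) = 101.761 dB SPL.
Then apply −20·log₁₀(12/1.2) = -20.000 dB → 81.76 dB SPL.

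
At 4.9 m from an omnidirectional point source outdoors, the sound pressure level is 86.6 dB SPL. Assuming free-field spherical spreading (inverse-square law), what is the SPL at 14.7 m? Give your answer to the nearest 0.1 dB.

For a point source in a free field, ΔL = −20·log₁₀(d₂/d₁).
ΔL = −20·log₁₀(14.7/4.9) = -9.54 dB, so L₂ = 86.6 + (-9.54) = 77.1 dB SPL.

77.1 dB SPL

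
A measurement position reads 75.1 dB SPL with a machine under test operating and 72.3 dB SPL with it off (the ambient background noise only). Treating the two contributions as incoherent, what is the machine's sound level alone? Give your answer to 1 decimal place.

71.9 dB SPL

Background correction is a power subtraction:
L_src = 10·log₁₀(10^(75.1/10) − 10^(72.3/10)) = 10·log₁₀(15380000) = 71.9 dB SPL.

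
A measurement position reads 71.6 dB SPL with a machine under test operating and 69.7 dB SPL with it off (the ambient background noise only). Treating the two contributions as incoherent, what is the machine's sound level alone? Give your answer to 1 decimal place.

Background correction is a power subtraction:
L_src = 10·log₁₀(10^(71.6/10) − 10^(69.7/10)) = 10·log₁₀(5122000) = 67.1 dB SPL.

67.1 dB SPL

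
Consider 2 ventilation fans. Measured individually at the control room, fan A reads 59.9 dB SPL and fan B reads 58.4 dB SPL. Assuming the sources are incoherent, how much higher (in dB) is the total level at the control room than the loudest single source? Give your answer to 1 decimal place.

Add the sources as powers (linear), then convert back to dB:
L_total = 10·log₁₀(10^(59.9/10) + 10^(58.4/10)) = 62.22 dB SPL.
Excess over the loudest (59.9 dB): 62.22 − 59.9 = 2.3 dB.

2.3 dB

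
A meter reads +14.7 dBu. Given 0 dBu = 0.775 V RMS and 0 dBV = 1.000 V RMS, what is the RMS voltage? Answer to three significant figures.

4.21 V

V = 0.775 V × 10^(+14.7/20).
= 0.775 × 5.433 = 4.21 V.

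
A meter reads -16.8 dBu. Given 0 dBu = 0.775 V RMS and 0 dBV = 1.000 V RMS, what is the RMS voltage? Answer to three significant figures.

0.112 V

V = 0.775 V × 10^(-16.8/20).
= 0.775 × 0.1445 = 0.112 V.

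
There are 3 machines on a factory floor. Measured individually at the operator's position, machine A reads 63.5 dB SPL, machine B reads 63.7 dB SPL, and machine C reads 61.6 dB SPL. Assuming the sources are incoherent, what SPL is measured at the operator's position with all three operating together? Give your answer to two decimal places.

67.80 dB SPL

Uncorrelated sources add in intensity (power), not in dB.
L_total = 10·log₁₀(10^(63.5/10) + 10^(63.7/10) + 10^(61.6/10)) = 10·log₁₀(6028000) = 67.80 dB SPL.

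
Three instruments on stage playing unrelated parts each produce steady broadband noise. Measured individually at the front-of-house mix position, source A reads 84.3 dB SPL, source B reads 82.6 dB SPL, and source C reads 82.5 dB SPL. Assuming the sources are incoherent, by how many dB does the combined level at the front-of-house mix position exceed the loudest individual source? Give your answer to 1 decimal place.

Incoherent sources sum as intensities:
L_total = 10·log₁₀(10^(84.3/10) + 10^(82.6/10) + 10^(82.5/10)) = 87.99 dB SPL.
Excess over the loudest (84.3 dB): 87.99 − 84.3 = 3.7 dB.

3.7 dB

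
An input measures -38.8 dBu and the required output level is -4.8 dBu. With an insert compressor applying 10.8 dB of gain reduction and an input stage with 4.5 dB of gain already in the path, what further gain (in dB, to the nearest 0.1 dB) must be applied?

The required make-up gain is the shortfall in the dB sum.
G = -4.8 − (-38.8) + 10.8 − 4.5 = 40.3 dB.

40.3 dB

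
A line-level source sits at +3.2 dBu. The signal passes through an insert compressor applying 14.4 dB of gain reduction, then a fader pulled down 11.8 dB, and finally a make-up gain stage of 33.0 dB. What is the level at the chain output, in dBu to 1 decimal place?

+10.0 dBu

Gain stages sum in dB:
+3.2 − 14.4 − 11.8 + 33.0 = +10.0 dBu.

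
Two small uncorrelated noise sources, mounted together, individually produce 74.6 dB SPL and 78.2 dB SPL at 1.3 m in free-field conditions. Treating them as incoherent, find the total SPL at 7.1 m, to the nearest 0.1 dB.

65.0 dB SPL

Combined at 1.3 m: 10·log₁₀(10^(74.6/10)+10^(78.2/10)) = 79.77 dB SPL.
Then apply −20·log₁₀(7.1/1.3) = -14.75 dB → 65.0 dB SPL.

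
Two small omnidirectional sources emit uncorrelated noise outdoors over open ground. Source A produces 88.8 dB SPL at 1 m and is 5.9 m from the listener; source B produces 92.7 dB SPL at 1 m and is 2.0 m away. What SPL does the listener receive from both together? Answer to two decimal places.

At the listener: L_A = 88.8 − 20·log₁₀(5.9) = 73.383 dB; L_B = 92.7 − 20·log₁₀(2.0) = 86.679 dB.
Combined: 10·log₁₀(10^(73.383/10)+10^(86.679/10)) = 86.88 dB SPL.

86.88 dB SPL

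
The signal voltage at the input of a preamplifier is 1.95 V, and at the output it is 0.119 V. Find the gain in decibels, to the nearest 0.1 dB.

-24.3 dB

Voltage ratio → dB uses the 20·log₁₀ form:
20·log₁₀(0.119/1.95) = 20·log₁₀(0.06103) = -24.3 dB.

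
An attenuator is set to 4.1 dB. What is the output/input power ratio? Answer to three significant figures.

Power ratio = 10^(dB/10).
10^(-4.1/10) = 10^(-0.4100) = 0.389.

0.389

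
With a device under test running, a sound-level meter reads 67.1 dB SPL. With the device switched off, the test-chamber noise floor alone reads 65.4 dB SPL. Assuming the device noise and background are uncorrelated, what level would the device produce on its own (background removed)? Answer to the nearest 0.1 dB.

62.2 dB SPL

Remove the background by subtracting linear intensities:
L_src = 10·log₁₀(10^(67.1/10) − 10^(65.4/10)) = 10·log₁₀(1661000) = 62.2 dB SPL.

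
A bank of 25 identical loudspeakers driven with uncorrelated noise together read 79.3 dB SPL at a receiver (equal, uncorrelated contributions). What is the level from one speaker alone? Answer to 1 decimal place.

25 equal incoherent sources add 10·log₁₀(25) = 13.98 dB over one source.
L_one = 79.3 − 13.98 = 65.3 dB SPL.

65.3 dB SPL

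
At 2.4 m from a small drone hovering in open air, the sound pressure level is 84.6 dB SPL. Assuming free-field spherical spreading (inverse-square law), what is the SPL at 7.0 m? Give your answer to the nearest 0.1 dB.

Free-field point source: level drops by 20·log₁₀ of the distance ratio.
ΔL = −20·log₁₀(7.0/2.4) = -9.30 dB, so L₂ = 84.6 + (-9.30) = 75.3 dB SPL.

75.3 dB SPL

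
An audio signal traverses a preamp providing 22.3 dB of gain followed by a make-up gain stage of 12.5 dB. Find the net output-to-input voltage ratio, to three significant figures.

55.0

Net gain = 22.3 + 12.5 = 34.8 dB.
Voltage ratio = 10^(34.8/20) = 55.0.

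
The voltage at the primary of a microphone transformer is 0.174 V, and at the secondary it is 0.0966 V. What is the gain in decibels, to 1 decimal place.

For a voltage ratio, dB = 20·log₁₀(V₂/V₁).
20·log₁₀(0.0966/0.174) = 20·log₁₀(0.5552) = -5.1 dB.

-5.1 dB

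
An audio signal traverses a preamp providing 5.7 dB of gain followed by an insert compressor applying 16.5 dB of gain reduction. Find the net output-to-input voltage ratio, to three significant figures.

Net gain = 5.7 + (−16.5) = -10.8 dB.
Voltage ratio = 10^(-10.8/20) = 0.288.

0.288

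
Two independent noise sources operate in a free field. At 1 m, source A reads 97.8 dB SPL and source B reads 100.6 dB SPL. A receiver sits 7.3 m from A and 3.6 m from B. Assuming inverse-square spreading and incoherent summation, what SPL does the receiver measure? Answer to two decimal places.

At the listener: L_A = 97.8 − 20·log₁₀(7.3) = 80.534 dB; L_B = 100.6 − 20·log₁₀(3.6) = 89.474 dB.
Combined: 10·log₁₀(10^(80.534/10)+10^(89.474/10)) = 90.00 dB SPL.

90.00 dB SPL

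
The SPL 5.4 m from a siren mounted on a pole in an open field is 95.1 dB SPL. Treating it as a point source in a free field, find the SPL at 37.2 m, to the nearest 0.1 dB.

78.3 dB SPL

Inverse-square spreading gives ΔL = −20·log₁₀(d₂/d₁).
ΔL = −20·log₁₀(37.2/5.4) = -16.76 dB, so L₂ = 95.1 + (-16.76) = 78.3 dB SPL.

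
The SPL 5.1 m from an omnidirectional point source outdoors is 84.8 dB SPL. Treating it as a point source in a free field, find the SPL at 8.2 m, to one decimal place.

80.7 dB SPL

Free-field point source: level drops by 20·log₁₀ of the distance ratio.
ΔL = −20·log₁₀(8.2/5.1) = -4.12 dB, so L₂ = 84.8 + (-4.12) = 80.7 dB SPL.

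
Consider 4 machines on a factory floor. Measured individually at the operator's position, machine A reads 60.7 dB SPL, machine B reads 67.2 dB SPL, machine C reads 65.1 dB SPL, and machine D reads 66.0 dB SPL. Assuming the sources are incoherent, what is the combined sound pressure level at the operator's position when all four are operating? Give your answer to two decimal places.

71.35 dB SPL

Uncorrelated sources add in intensity (power), not in dB.
L_total = 10·log₁₀(10^(60.7/10) + 10^(67.2/10) + 10^(65.1/10) + 10^(66.0/10)) = 10·log₁₀(13640000) = 71.35 dB SPL.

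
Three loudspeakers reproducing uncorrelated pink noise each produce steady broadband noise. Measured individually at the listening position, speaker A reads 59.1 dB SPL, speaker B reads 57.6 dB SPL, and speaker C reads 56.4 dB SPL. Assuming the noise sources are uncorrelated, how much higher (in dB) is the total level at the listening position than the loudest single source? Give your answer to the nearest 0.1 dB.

3.5 dB

Add the sources as powers (linear), then convert back to dB:
L_total = 10·log₁₀(10^(59.1/10) + 10^(57.6/10) + 10^(56.4/10)) = 62.61 dB SPL.
Excess over the loudest (59.1 dB): 62.61 − 59.1 = 3.5 dB.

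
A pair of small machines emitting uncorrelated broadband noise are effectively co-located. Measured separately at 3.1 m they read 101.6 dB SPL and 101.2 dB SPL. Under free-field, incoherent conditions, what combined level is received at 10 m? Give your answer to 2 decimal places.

94.24 dB SPL

Combined at 3.1 m: 10·log₁₀(10^(101.6/10)+10^(101.2/10)) = 104.415 dB SPL.
Then apply −20·log₁₀(10/3.1) = -10.173 dB → 94.24 dB SPL.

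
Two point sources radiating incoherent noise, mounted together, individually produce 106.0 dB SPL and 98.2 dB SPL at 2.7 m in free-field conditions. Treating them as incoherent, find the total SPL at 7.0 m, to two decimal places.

98.39 dB SPL

Combined at 2.7 m: 10·log₁₀(10^(106.0/10)+10^(98.2/10)) = 106.667 dB SPL.
Then apply −20·log₁₀(7.0/2.7) = -8.275 dB → 98.39 dB SPL.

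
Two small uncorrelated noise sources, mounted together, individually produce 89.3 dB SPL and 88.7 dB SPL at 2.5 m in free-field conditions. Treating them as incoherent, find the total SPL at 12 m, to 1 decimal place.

78.4 dB SPL

Combined at 2.5 m: 10·log₁₀(10^(89.3/10)+10^(88.7/10)) = 92.02 dB SPL.
Then apply −20·log₁₀(12/2.5) = -13.62 dB → 78.4 dB SPL.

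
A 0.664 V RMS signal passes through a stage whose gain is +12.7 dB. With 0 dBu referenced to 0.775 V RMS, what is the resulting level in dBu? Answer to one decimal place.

+11.4 dBu

Input level: 20·log₁₀(0.664/0.775) = -1.34 dBu.
Output: -1.34 + 12.7 = +11.4 dBu.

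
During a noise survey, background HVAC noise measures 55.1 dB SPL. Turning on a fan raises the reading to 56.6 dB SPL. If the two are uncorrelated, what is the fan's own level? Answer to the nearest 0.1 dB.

51.3 dB SPL

Background correction is a power subtraction:
L_src = 10·log₁₀(10^(56.6/10) − 10^(55.1/10)) = 10·log₁₀(133500) = 51.3 dB SPL.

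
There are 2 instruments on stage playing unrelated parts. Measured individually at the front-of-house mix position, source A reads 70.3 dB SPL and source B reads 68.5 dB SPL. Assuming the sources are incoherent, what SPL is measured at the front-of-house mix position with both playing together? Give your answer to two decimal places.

Uncorrelated sources add in intensity (power), not in dB.
L_total = 10·log₁₀(10^(70.3/10) + 10^(68.5/10)) = 10·log₁₀(17790000) = 72.50 dB SPL.

72.50 dB SPL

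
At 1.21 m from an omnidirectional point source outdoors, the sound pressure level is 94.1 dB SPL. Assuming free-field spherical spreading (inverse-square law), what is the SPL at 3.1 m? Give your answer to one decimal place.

For a point source in a free field, ΔL = −20·log₁₀(d₂/d₁).
ΔL = −20·log₁₀(3.1/1.21) = -8.17 dB, so L₂ = 94.1 + (-8.17) = 85.9 dB SPL.

85.9 dB SPL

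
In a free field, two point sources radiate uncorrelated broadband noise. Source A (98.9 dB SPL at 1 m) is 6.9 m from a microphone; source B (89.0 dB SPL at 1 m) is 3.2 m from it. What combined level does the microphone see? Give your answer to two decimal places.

At the listener: L_A = 98.9 − 20·log₁₀(6.9) = 82.123 dB; L_B = 89.0 − 20·log₁₀(3.2) = 78.897 dB.
Combined: 10·log₁₀(10^(82.123/10)+10^(78.897/10)) = 83.81 dB SPL.

83.81 dB SPL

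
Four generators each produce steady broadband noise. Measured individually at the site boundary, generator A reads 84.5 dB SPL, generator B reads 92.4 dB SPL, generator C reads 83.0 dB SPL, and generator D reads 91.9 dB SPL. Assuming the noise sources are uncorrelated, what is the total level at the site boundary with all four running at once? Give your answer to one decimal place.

Uncorrelated sources add in intensity (power), not in dB.
L_total = 10·log₁₀(10^(84.5/10) + 10^(92.4/10) + 10^(83.0/10) + 10^(91.9/10)) = 10·log₁₀(3768000000) = 95.8 dB SPL.

95.8 dB SPL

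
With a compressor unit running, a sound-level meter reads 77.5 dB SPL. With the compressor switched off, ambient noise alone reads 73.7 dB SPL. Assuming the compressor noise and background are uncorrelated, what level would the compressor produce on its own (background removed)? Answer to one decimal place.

Background correction is a power subtraction:
L_src = 10·log₁₀(10^(77.5/10) − 10^(73.7/10)) = 10·log₁₀(32790000) = 75.2 dB SPL.

75.2 dB SPL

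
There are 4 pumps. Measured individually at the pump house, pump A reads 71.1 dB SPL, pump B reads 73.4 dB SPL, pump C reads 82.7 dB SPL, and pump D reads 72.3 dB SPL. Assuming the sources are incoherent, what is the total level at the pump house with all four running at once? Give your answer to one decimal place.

Uncorrelated sources add in intensity (power), not in dB.
L_total = 10·log₁₀(10^(71.1/10) + 10^(73.4/10) + 10^(82.7/10) + 10^(72.3/10)) = 10·log₁₀(238000000) = 83.8 dB SPL.

83.8 dB SPL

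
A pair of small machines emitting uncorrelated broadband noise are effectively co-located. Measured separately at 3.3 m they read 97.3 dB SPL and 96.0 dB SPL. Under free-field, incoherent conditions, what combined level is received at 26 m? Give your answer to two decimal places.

81.78 dB SPL

Combined at 3.3 m: 10·log₁₀(10^(97.3/10)+10^(96.0/10)) = 99.709 dB SPL.
Then apply −20·log₁₀(26/3.3) = -17.929 dB → 81.78 dB SPL.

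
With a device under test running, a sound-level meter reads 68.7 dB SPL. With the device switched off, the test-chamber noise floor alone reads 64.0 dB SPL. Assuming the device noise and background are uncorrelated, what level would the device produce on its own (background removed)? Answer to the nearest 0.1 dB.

66.9 dB SPL

Remove the background by subtracting linear intensities:
L_src = 10·log₁₀(10^(68.7/10) − 10^(64.0/10)) = 10·log₁₀(4901000) = 66.9 dB SPL.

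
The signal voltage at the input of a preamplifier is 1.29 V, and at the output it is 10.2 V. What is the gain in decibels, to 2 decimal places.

Voltage ratio → dB uses the 20·log₁₀ form:
20·log₁₀(10.2/1.29) = 20·log₁₀(7.907) = 17.96 dB.

17.96 dB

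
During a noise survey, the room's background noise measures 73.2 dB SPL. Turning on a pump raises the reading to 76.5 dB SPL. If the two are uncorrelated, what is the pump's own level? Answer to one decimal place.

Remove the background by subtracting linear intensities:
L_src = 10·log₁₀(10^(76.5/10) − 10^(73.2/10)) = 10·log₁₀(23780000) = 73.8 dB SPL.

73.8 dB SPL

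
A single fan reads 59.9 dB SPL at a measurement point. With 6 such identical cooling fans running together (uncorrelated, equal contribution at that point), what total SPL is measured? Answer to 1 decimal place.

67.7 dB SPL

6 equal incoherent sources raise the level by 10·log₁₀(6) = 7.78 dB.
L_total = 59.9 + 7.78 = 67.7 dB SPL.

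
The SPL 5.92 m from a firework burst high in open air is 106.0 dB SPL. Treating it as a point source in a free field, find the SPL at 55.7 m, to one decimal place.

Free-field point source: level drops by 20·log₁₀ of the distance ratio.
ΔL = −20·log₁₀(55.7/5.92) = -19.47 dB, so L₂ = 106.0 + (-19.47) = 86.5 dB SPL.

86.5 dB SPL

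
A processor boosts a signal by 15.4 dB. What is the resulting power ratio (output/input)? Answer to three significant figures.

34.7

Power ratio = 10^(dB/10).
10^(15.4/10) = 10^(1.540) = 34.7.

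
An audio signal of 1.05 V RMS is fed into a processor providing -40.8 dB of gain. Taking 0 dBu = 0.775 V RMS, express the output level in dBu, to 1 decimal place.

-38.2 dBu

Input level: 20·log₁₀(1.05/0.775) = 2.64 dBu.
Output: 2.64 − 40.8 = -38.2 dBu.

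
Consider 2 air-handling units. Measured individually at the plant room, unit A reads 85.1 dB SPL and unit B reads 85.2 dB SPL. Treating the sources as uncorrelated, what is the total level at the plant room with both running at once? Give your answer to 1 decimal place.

Incoherent sources sum as intensities:
L_total = 10·log₁₀(10^(85.1/10) + 10^(85.2/10)) = 10·log₁₀(654700000) = 88.2 dB SPL.

88.2 dB SPL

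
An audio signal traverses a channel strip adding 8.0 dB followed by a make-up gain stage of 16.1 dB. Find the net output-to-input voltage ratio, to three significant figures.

16.0

Net gain = 8.0 + 16.1 = 24.1 dB.
Voltage ratio = 10^(24.1/20) = 16.0.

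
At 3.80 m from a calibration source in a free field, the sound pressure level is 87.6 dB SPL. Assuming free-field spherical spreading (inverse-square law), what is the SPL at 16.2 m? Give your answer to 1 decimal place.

For a point source in a free field, ΔL = −20·log₁₀(d₂/d₁).
ΔL = −20·log₁₀(16.2/3.80) = -12.59 dB, so L₂ = 87.6 + (-12.59) = 75.0 dB SPL.

75.0 dB SPL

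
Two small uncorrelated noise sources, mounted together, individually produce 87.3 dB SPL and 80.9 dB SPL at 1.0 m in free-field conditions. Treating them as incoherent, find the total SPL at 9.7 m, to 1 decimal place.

Combined at 1.0 m: 10·log₁₀(10^(87.3/10)+10^(80.9/10)) = 88.20 dB SPL.
Then apply −20·log₁₀(9.7/1.0) = -19.74 dB → 68.5 dB SPL.

68.5 dB SPL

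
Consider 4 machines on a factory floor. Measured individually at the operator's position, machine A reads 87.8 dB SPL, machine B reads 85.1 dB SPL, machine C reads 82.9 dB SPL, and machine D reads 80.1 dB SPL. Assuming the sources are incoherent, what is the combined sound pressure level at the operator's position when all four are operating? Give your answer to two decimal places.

90.88 dB SPL

Uncorrelated sources add in intensity (power), not in dB.
L_total = 10·log₁₀(10^(87.8/10) + 10^(85.1/10) + 10^(82.9/10) + 10^(80.1/10)) = 10·log₁₀(1223000000) = 90.88 dB SPL.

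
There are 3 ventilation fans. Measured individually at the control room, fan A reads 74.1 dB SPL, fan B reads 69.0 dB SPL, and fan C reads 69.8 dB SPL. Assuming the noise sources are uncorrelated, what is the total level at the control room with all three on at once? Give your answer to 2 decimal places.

Incoherent sources sum as intensities:
L_total = 10·log₁₀(10^(74.1/10) + 10^(69.0/10) + 10^(69.8/10)) = 10·log₁₀(43200000) = 76.35 dB SPL.

76.35 dB SPL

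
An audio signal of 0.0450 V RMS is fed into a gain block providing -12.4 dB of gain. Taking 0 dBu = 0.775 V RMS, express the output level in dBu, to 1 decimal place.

Input level: 20·log₁₀(0.0450/0.775) = -24.72 dBu.
Output: -24.72 − 12.4 = -37.1 dBu.

-37.1 dBu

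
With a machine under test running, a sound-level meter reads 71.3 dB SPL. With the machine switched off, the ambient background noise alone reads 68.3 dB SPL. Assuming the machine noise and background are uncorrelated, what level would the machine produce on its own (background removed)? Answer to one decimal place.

Background correction is a power subtraction:
L_src = 10·log₁₀(10^(71.3/10) − 10^(68.3/10)) = 10·log₁₀(6729000) = 68.3 dB SPL.

68.3 dB SPL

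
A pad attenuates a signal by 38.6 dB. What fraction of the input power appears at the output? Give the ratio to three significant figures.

0.000138

Power ratio = 10^(dB/10).
10^(-38.6/10) = 10^(-3.860) = 0.000138.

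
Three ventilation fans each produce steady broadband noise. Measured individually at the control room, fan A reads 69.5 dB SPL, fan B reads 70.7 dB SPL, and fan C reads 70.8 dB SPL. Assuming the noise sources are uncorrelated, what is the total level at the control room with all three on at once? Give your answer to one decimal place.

75.1 dB SPL

Incoherent sources sum as intensities:
L_total = 10·log₁₀(10^(69.5/10) + 10^(70.7/10) + 10^(70.8/10)) = 10·log₁₀(32680000) = 75.1 dB SPL.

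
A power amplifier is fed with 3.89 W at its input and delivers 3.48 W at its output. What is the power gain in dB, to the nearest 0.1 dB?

For a power ratio, dB = 10·log₁₀(P₂/P₁).
10·log₁₀(3.48/3.89) = 10·log₁₀(0.8946) = -0.5 dB.

-0.5 dB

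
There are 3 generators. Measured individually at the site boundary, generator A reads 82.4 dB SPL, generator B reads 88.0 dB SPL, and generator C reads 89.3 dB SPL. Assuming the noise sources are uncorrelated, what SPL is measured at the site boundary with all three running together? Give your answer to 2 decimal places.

Add the sources as powers (linear), then convert back to dB:
L_total = 10·log₁₀(10^(82.4/10) + 10^(88.0/10) + 10^(89.3/10)) = 10·log₁₀(1656000000) = 92.19 dB SPL.

92.19 dB SPL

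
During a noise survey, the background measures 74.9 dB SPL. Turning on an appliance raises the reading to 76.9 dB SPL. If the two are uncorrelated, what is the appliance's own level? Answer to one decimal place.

72.6 dB SPL

Subtract intensities: L_src = 10·log₁₀(10^(L_total/10) − 10^(L_bg/10)).
L_src = 10·log₁₀(10^(76.9/10) − 10^(74.9/10)) = 10·log₁₀(18070000) = 72.6 dB SPL.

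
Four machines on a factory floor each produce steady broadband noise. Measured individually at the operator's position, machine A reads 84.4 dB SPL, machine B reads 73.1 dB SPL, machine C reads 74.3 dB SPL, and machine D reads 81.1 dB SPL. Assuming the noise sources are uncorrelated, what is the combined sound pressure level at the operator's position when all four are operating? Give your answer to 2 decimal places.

86.55 dB SPL

Add the sources as powers (linear), then convert back to dB:
L_total = 10·log₁₀(10^(84.4/10) + 10^(73.1/10) + 10^(74.3/10) + 10^(81.1/10)) = 10·log₁₀(451600000) = 86.55 dB SPL.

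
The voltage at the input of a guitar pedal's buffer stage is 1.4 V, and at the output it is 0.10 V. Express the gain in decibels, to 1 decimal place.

-22.9 dB

For a voltage ratio, dB = 20·log₁₀(V₂/V₁).
20·log₁₀(0.10/1.4) = 20·log₁₀(0.07143) = -22.9 dB.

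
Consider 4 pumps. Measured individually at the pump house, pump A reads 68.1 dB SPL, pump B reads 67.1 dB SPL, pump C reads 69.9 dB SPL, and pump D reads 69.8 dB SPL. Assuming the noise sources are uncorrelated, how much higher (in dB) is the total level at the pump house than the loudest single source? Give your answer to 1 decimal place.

Add the sources as powers (linear), then convert back to dB:
L_total = 10·log₁₀(10^(68.1/10) + 10^(67.1/10) + 10^(69.9/10) + 10^(69.8/10)) = 74.90 dB SPL.
Excess over the loudest (69.9 dB): 74.90 − 69.9 = 5.0 dB.

5.0 dB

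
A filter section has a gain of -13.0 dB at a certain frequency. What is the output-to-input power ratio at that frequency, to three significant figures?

Power ratio = 10^(dB/10).
10^(-13.0/10) = 10^(-1.300) = 0.0501.

0.0501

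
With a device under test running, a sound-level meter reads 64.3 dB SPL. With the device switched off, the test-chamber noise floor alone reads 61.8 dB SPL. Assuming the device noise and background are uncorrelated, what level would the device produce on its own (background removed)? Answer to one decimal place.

Remove the background by subtracting linear intensities:
L_src = 10·log₁₀(10^(64.3/10) − 10^(61.8/10)) = 10·log₁₀(1178000) = 60.7 dB SPL.

60.7 dB SPL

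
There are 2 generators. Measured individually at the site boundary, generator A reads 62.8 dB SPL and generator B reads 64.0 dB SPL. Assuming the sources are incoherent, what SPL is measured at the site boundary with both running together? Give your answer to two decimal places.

Add the sources as powers (linear), then convert back to dB:
L_total = 10·log₁₀(10^(62.8/10) + 10^(64.0/10)) = 10·log₁₀(4417000) = 66.45 dB SPL.

66.45 dB SPL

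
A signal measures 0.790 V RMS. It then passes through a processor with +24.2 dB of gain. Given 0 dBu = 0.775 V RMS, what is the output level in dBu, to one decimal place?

Input level: 20·log₁₀(0.790/0.775) = 0.17 dBu.
Output: 0.17 + 24.2 = +24.4 dBu.

+24.4 dBu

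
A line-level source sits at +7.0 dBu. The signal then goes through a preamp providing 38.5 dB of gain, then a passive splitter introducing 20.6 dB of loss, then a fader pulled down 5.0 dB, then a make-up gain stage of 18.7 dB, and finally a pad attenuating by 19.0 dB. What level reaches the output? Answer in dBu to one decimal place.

+19.6 dBu

In dB, series stages simply add:
+7.0 + 38.5 − 20.6 − 5.0 + 18.7 − 19.0 = +19.6 dBu.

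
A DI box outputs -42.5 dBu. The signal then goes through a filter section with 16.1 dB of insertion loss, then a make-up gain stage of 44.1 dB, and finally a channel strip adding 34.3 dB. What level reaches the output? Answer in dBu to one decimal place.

+19.8 dBu

Gain stages sum in dB:
-42.5 − 16.1 + 44.1 + 34.3 = +19.8 dBu.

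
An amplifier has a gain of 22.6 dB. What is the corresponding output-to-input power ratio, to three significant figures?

182

Power ratio = 10^(dB/10).
10^(22.6/10) = 10^(2.260) = 182.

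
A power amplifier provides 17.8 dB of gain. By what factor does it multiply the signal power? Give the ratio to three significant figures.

Power ratio = 10^(dB/10).
10^(17.8/10) = 10^(1.780) = 60.3.

60.3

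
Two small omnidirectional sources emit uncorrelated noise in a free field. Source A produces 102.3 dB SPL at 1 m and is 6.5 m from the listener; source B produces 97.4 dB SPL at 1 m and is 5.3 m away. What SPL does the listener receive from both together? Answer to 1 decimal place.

At the listener: L_A = 102.3 − 20·log₁₀(6.5) = 86.04 dB; L_B = 97.4 − 20·log₁₀(5.3) = 82.91 dB.
Combined: 10·log₁₀(10^(86.04/10)+10^(82.91/10)) = 87.8 dB SPL.

87.8 dB SPL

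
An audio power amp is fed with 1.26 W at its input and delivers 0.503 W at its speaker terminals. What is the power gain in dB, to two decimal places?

-3.99 dB

Power ratio → dB uses the 10·log₁₀ form:
10·log₁₀(0.503/1.26) = 10·log₁₀(0.3992) = -3.99 dB.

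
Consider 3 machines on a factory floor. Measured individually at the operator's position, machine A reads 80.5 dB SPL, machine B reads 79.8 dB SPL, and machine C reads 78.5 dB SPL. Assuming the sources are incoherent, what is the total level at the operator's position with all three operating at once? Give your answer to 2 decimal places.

Incoherent sources sum as intensities:
L_total = 10·log₁₀(10^(80.5/10) + 10^(79.8/10) + 10^(78.5/10)) = 10·log₁₀(278500000) = 84.45 dB SPL.

84.45 dB SPL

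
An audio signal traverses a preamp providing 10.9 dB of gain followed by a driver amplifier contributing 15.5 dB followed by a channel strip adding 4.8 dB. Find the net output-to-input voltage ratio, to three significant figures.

36.3

Net gain = 10.9 + 15.5 + 4.8 = 31.2 dB.
Voltage ratio = 10^(31.2/20) = 36.3.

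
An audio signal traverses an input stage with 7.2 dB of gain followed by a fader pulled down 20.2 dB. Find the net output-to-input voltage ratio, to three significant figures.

0.224

Net gain = 7.2 + (−20.2) = -13.0 dB.
Voltage ratio = 10^(-13.0/20) = 0.224.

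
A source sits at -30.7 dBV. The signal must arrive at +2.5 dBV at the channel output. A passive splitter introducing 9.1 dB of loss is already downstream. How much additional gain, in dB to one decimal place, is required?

42.3 dB

The required make-up gain is the shortfall in the dB sum.
G = +2.5 − (-30.7) + 9.1 = 42.3 dB.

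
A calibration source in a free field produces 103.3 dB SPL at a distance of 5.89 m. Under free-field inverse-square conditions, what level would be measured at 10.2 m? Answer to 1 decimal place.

For a point source in a free field, ΔL = −20·log₁₀(d₂/d₁).
ΔL = −20·log₁₀(10.2/5.89) = -4.77 dB, so L₂ = 103.3 + (-4.77) = 98.5 dB SPL.

98.5 dB SPL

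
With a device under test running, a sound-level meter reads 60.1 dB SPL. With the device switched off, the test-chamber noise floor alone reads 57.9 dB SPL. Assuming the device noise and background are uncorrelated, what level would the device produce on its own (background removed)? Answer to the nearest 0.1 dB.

Subtract intensities: L_src = 10·log₁₀(10^(L_total/10) − 10^(L_bg/10)).
L_src = 10·log₁₀(10^(60.1/10) − 10^(57.9/10)) = 10·log₁₀(406700) = 56.1 dB SPL.

56.1 dB SPL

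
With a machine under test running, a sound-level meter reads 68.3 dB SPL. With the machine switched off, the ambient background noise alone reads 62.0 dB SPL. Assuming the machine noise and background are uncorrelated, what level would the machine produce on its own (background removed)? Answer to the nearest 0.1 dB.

67.1 dB SPL

Subtract intensities: L_src = 10·log₁₀(10^(L_total/10) − 10^(L_bg/10)).
L_src = 10·log₁₀(10^(68.3/10) − 10^(62.0/10)) = 10·log₁₀(5176000) = 67.1 dB SPL.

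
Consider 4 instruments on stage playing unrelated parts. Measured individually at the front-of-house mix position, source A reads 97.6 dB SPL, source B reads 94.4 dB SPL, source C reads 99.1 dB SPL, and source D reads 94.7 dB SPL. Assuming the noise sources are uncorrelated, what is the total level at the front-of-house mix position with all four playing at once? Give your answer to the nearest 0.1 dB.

Uncorrelated sources add in intensity (power), not in dB.
L_total = 10·log₁₀(10^(97.6/10) + 10^(94.4/10) + 10^(99.1/10) + 10^(94.7/10)) = 10·log₁₀(19588000000) = 102.9 dB SPL.

102.9 dB SPL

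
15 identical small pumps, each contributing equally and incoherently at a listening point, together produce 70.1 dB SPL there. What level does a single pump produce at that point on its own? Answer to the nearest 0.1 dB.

58.3 dB SPL

15 equal incoherent sources add 10·log₁₀(15) = 11.76 dB over one source.
L_one = 70.1 − 11.76 = 58.3 dB SPL.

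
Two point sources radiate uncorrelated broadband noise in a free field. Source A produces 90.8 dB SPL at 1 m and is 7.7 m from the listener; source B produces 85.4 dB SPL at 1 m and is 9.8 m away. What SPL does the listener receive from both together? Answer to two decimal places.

At the listener: L_A = 90.8 − 20·log₁₀(7.7) = 73.070 dB; L_B = 85.4 − 20·log₁₀(9.8) = 65.575 dB.
Combined: 10·log₁₀(10^(73.070/10)+10^(65.575/10)) = 73.78 dB SPL.

73.78 dB SPL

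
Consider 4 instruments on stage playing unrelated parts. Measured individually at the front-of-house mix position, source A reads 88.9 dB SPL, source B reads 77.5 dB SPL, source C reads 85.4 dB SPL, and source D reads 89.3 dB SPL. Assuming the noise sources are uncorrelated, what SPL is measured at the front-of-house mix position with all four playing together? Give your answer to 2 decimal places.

93.08 dB SPL

Uncorrelated sources add in intensity (power), not in dB.
L_total = 10·log₁₀(10^(88.9/10) + 10^(77.5/10) + 10^(85.4/10) + 10^(89.3/10)) = 10·log₁₀(2030000000) = 93.08 dB SPL.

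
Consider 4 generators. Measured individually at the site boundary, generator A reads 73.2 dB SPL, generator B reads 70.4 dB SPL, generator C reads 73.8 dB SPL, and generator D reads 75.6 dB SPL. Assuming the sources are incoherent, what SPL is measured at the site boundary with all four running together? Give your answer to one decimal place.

79.6 dB SPL

Incoherent sources sum as intensities:
L_total = 10·log₁₀(10^(73.2/10) + 10^(70.4/10) + 10^(73.8/10) + 10^(75.6/10)) = 10·log₁₀(92150000) = 79.6 dB SPL.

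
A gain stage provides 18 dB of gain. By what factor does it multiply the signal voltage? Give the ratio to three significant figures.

Voltage ratio = 10^(dB/20).
10^(18/20) = 10^(0.9000) = 7.94.

7.94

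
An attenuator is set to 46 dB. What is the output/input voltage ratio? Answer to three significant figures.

Voltage ratio = 10^(dB/20).
10^(-46/20) = 10^(-2.300) = 0.00501.

0.00501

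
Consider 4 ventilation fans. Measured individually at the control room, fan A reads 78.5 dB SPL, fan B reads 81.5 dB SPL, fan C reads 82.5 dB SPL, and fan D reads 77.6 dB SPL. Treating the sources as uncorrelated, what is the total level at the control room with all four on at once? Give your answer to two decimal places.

Add the sources as powers (linear), then convert back to dB:
L_total = 10·log₁₀(10^(78.5/10) + 10^(81.5/10) + 10^(82.5/10) + 10^(77.6/10)) = 10·log₁₀(447400000) = 86.51 dB SPL.

86.51 dB SPL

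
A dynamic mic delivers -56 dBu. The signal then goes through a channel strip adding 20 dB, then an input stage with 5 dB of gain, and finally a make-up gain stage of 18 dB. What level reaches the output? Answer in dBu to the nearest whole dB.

-13 dBu

In dB, series stages simply add:
-56 + 20 + 5 + 18 = -13 dBu.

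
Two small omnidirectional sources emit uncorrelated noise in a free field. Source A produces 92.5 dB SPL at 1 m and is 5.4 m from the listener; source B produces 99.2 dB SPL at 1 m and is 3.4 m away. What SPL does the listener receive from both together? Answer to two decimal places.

88.92 dB SPL

At the listener: L_A = 92.5 − 20·log₁₀(5.4) = 77.852 dB; L_B = 99.2 − 20·log₁₀(3.4) = 88.570 dB.
Combined: 10·log₁₀(10^(77.852/10)+10^(88.570/10)) = 88.92 dB SPL.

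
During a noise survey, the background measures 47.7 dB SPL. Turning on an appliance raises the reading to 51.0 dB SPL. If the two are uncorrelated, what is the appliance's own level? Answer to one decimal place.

Background correction is a power subtraction:
L_src = 10·log₁₀(10^(51.0/10) − 10^(47.7/10)) = 10·log₁₀(67010) = 48.3 dB SPL.

48.3 dB SPL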